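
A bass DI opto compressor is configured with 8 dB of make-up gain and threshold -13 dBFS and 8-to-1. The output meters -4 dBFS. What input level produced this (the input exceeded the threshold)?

-5 dBFS

Remove make-up: -4 − 8 = -12 dBFS.
Post-compression overshoot = -12 − (-13) = 1 dB.
Before 8:1 compression the overshoot was 1 × 8 = 8 dB, so input = -13 + 8 = -5 dBFS.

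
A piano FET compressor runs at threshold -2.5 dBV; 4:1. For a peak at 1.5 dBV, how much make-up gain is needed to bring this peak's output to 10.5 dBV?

12 dB

Without make-up, output = threshold + overshoot/4 = -2.5 + 1 = -1.5 dBV.
Gap to target: 12 dB.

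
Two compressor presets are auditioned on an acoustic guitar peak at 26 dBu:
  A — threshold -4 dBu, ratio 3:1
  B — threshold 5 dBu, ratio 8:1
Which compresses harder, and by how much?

A, by 1.625 dB

A: GR = 30 − 30/3 = 20 dB.
B: GR = 21 − 21/8 = 18.375 dB.
Difference: 1.625 dB in favour of A.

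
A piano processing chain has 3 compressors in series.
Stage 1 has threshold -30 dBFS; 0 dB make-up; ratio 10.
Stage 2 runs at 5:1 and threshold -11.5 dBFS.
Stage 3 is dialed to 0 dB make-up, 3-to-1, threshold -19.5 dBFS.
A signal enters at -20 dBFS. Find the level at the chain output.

-29 dBFS

Stage 1: -20 dBFS is 10 dB over -30 dBFS; at 10:1 that becomes 1 dB over, giving -29 dBFS.
Stage 2: below threshold (-29 ≤ -11.5); passes unchanged; output -29 dBFS.
Stage 3: -29 dBFS is at or below the -19.5 dBFS threshold — no compression; output -29 dBFS.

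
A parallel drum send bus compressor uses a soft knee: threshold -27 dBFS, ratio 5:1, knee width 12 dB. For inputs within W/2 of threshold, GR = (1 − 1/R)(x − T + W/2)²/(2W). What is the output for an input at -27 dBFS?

-28.2 dBFS

x − T + W/2 = -27 − (-27) + 6 = 6.
GR = (1 − 1/5) × 6² / 24 = 0.8 × 36 / 24 = 1.2 dB.
Output = -27 − 1.2 = -28.2 dBFS.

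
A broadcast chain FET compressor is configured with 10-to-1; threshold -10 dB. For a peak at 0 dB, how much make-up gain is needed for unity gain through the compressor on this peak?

The peak compresses to -10 + 10/10 = -9 dB.
To reach 0 dB requires 0 − (-9) = 9 dB of make-up.

9 dB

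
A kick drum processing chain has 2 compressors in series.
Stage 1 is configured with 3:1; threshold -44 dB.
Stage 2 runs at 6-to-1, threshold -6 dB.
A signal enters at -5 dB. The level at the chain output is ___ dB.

-31 dB

Stage 1: -5 dB is 39 dB over -44 dB; at 3:1 that becomes 13 dB over, giving -31 dB.
Stage 2: -31 dB ≤ -6 dB, so stage 2 doesn't engage; output -31 dB.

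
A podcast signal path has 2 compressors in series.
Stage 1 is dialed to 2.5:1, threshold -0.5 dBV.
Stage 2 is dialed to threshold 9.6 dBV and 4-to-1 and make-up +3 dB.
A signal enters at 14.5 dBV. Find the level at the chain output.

8.5 dBV

Stage 1: 14.5 dBV is 15 dB over -0.5 dBV; at 2.5:1 that becomes 6 dB over, giving 5.5 dBV.
Stage 2: below threshold (5.5 ≤ 9.6); passes unchanged; make-up brings it to 8.5 dBV.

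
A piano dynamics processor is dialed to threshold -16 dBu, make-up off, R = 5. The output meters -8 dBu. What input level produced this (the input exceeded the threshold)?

24 dBu

The compressed level sits -8 − (-16) = 8 dB over threshold.
Input overshoot = R × output overshoot = 40 dB → input = -16 + 40 = 24 dBu.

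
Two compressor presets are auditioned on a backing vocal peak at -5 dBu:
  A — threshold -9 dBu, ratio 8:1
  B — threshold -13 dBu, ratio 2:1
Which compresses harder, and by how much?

A: GR = 4 − 4/8 = 3.5 dB.
B: GR = 8 − 8/2 = 4 dB.
B applies 0.5 dB more gain reduction.

B, by 0.5 dB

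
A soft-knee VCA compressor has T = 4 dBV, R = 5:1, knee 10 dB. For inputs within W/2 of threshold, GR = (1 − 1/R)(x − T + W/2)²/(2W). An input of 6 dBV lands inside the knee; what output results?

x − T + W/2 = 6 − 4 + 5 = 7.
GR = (1 − 1/5) × 7² / 20 = 0.8 × 49 / 20 = 1.96 dB.
Output = 6 − 1.96 = 4.04 dBV.

4.04 dBV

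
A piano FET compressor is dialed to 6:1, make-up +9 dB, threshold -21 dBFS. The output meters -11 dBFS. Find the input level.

-15 dBFS

Before make-up, the level was -11 − 9 = -20 dBFS.
Post-compression overshoot = -20 − (-21) = 1 dB.
Undo the ratio: input overshoot = 1 × 6 = 6 dB, giving input = -15 dBFS.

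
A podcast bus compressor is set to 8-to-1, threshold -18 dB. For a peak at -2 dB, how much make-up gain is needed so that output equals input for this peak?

The peak compresses to -18 + 16/8 = -16 dB.
To reach -2 dB requires -2 − (-16) = 14 dB of make-up.

14 dB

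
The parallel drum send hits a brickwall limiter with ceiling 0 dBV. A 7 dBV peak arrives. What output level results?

A brickwall limiter is an ∞:1 compressor: any input above the ceiling is clamped to 0 dBV.

0 dBV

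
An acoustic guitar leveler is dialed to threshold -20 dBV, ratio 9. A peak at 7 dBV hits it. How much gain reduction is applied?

7 dBV exceeds the threshold by 27 dB.
At 9:1, output sits 27/9 = 3 dB above threshold.
So the signal is attenuated by 27 − 3 = 24 dB.

24 dB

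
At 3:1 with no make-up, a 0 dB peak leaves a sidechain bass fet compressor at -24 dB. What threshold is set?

Gain reduction = 0 − (-24) = 24 dB; output overshoot = GR / (R − 1) = 24 / 2 = 12 dB.
Threshold = output − output overshoot = -24 − 12 = -36 dB.

-36 dB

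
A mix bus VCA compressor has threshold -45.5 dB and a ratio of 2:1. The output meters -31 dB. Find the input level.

-16.5 dB

That's 14.5 dB above the -45.5 dB threshold.
Input overshoot = R × output overshoot = 29 dB → input = -45.5 + 29 = -16.5 dB.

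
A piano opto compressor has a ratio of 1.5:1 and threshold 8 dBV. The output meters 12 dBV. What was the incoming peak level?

14 dBV

That's 4 dB above the 8 dBV threshold.
Before 1.5:1 compression the overshoot was 4 × 1.5 = 6 dB, so input = 8 + 6 = 14 dBV.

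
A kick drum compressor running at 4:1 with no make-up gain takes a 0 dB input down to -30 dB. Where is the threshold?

Gain reduction = 0 − (-30) = 30 dB; output overshoot = GR / (R − 1) = 30 / 3 = 10 dB.
Threshold = output − output overshoot = -30 − 10 = -40 dB.

-40 dB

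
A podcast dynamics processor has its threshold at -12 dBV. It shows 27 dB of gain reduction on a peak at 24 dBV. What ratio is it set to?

4:1

Input overshoot = 24 − (-12) = 36 dB.
Output overshoot = 36 − 27 = 9 dB.
Ratio = input overshoot / output overshoot = 36 / 9 = 4.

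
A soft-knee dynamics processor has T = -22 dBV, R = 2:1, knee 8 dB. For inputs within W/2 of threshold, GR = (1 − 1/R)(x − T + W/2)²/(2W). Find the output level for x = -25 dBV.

x − T + W/2 = -25 − (-22) + 4 = 1.
GR = (1 − 1/2) × 1² / 16 = 0.5 × 1 / 16 = 0.03125 dB.
Output = -25 − 0.03125 = -25.03125 dBV.

-25.03125 dBV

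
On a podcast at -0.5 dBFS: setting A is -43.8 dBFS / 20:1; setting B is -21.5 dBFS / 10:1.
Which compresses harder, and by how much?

A, by 22.235 dB

A: overshoot 43.3 dB → output overshoot 2.165 dB → GR 41.135 dB.
B: overshoot 21 dB → output overshoot 2.1 dB → GR 18.9 dB.
Difference: 22.235 dB in favour of A.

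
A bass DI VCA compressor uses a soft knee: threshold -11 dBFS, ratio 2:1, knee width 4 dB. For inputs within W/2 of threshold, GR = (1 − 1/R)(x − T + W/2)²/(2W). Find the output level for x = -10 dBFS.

x − T + W/2 = -10 − (-11) + 2 = 3.
GR = (1 − 1/2) × 3² / 8 = 0.5 × 9 / 8 = 0.5625 dB.
Output = -10 − 0.5625 = -10.5625 dBFS.

-10.5625 dBFS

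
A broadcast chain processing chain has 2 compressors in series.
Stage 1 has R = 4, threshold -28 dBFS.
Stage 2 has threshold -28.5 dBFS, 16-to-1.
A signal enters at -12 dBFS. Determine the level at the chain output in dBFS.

Stage 1: -12 dBFS is 16 dB over -28 dBFS; at 4:1 that becomes 4 dB over, giving -24 dBFS.
Stage 2: 4.5 dB above -28.5 dBFS, reduced 16:1 to 0.28125 dB above → -28.21875 dBFS.

-28.21875 dBFS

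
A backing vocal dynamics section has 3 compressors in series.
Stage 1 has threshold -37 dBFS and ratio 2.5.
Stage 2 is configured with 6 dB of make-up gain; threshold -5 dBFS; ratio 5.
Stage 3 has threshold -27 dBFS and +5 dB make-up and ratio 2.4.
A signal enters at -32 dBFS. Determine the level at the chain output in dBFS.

Stage 1: -32 dBFS is 5 dB over -37 dBFS; at 2.5:1 that becomes 2 dB over, giving -35 dBFS.
Stage 2: -35 dBFS is at or below the -5 dBFS threshold — no compression; make-up brings it to -29 dBFS.
Stage 3: -29 dBFS ≤ -27 dBFS, so stage 3 doesn't engage; make-up brings it to -24 dBFS.

-24 dBFS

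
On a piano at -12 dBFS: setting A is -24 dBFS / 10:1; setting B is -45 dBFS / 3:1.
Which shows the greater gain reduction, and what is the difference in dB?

A: 12 dB over, compressed to 1.2 dB over, so 10.8 dB of GR.
B: 33 dB over, compressed to 11 dB over, so 22 dB of GR.
Difference: 11.2 dB in favour of B.

B, by 11.2 dB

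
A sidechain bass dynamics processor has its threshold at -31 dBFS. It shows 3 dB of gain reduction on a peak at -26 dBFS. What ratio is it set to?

2.5:1

Input overshoot = -26 − (-31) = 5 dB.
Output overshoot = 5 − 3 = 2 dB.
Ratio = input overshoot / output overshoot = 5 / 2 = 2.5.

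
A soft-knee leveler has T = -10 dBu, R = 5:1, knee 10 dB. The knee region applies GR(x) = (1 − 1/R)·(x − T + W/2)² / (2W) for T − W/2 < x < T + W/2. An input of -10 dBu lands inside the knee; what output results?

-11 dBu

x − T + W/2 = -10 − (-10) + 5 = 5.
GR = (1 − 1/5) × 5² / 20 = 0.8 × 25 / 20 = 1 dB.
Output = -10 − 1 = -11 dBu.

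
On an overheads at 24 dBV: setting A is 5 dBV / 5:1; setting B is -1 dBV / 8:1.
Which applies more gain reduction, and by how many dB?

A: 19 dB over, compressed to 3.8 dB over, so 15.2 dB of GR.
B: 25 dB over, compressed to 3.125 dB over, so 21.875 dB of GR.
B applies 6.675 dB more gain reduction.

B, by 6.675 dB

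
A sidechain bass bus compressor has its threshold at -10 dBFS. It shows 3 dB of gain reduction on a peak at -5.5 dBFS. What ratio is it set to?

Input overshoot = -5.5 − (-10) = 4.5 dB.
Output overshoot = 4.5 − 3 = 1.5 dB.
Ratio = input overshoot / output overshoot = 4.5 / 1.5 = 3.

3:1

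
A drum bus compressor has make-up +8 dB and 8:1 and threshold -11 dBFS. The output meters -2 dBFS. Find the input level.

-3 dBFS

Stripping the +8 dB make-up gives -10 dBFS at the gain stage.
The compressed level sits -10 − (-11) = 1 dB over threshold.
Input overshoot = R × output overshoot = 8 dB → input = -11 + 8 = -3 dBFS.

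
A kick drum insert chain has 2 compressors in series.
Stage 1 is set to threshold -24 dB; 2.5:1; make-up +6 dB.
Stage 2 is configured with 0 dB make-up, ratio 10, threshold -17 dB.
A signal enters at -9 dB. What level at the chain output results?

Stage 1: overshoot 15 dB → 15/2.5 = 6 dB → -18 dB; +6 dB make-up → -12 dB.
Stage 2: overshoot 5 dB → 5/10 = 0.5 dB → -16.5 dB.

-16.5 dB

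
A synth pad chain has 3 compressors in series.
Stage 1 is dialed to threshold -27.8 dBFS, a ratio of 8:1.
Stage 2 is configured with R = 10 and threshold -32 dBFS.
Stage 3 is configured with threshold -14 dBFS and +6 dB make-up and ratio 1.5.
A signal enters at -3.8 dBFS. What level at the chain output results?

Stage 1: -3.8 dBFS is 24 dB over -27.8 dBFS; at 8:1 that becomes 3 dB over, giving -24.8 dBFS.
Stage 2: -24.8 dBFS is 7.2 dB over -32 dBFS; at 10:1 that becomes 0.72 dB over, giving -31.28 dBFS.
Stage 3: -31.28 dBFS ≤ -14 dBFS, so stage 3 doesn't engage; make-up brings it to -25.28 dBFS.

-25.28 dBFS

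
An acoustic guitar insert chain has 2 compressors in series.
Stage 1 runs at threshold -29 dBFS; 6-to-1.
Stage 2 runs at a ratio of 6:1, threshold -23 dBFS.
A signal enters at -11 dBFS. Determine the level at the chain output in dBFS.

Stage 1: -11 dBFS is 18 dB over -29 dBFS; at 6:1 that becomes 3 dB over, giving -26 dBFS.
Stage 2: -26 dBFS ≤ -23 dBFS, so stage 2 doesn't engage; output -26 dBFS.

-26 dBFS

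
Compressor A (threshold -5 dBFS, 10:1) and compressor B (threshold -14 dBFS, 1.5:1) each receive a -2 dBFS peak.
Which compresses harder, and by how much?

A: overshoot 3 dB → output overshoot 0.3 dB → GR 2.7 dB.
B: overshoot 12 dB → output overshoot 8 dB → GR 4 dB.
B applies 1.3 dB more gain reduction.

B, by 1.3 dB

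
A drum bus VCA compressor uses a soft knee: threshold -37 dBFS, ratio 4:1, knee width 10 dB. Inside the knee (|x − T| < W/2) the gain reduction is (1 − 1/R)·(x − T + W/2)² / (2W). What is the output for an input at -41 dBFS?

x − T + W/2 = -41 − (-37) + 5 = 1.
GR = (1 − 1/4) × 1² / 20 = 0.75 × 1 / 20 = 0.0375 dB.
Output = -41 − 0.0375 = -41.0375 dBFS.

-41.0375 dBFS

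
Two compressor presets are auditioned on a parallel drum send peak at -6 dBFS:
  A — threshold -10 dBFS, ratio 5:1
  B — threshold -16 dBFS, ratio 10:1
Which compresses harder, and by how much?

B, by 5.8 dB

A: 4 dB over, compressed to 0.8 dB over, so 3.2 dB of GR.
B: 10 dB over, compressed to 1 dB over, so 9 dB of GR.
Difference: 5.8 dB in favour of B.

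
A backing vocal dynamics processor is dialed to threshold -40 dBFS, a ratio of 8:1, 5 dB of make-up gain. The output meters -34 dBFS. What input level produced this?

Before make-up, the level was -34 − 5 = -39 dBFS.
Post-compression overshoot = -39 − (-40) = 1 dB.
Input overshoot = R × output overshoot = 8 dB → input = -40 + 8 = -32 dBFS.

-32 dBFS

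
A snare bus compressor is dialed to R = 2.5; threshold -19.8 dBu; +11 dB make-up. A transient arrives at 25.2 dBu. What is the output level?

The input is 45 dB above the -19.8 dBu threshold.
The 45 dB excess becomes 18 dB after 2.5:1 reduction.
That puts the output at -1.8 dBu; make-up adds 11 dB, giving 9.2 dBu.

9.2 dBu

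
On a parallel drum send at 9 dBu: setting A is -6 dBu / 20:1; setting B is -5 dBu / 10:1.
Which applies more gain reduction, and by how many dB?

A, by 1.65 dB

A: GR = 15 − 15/20 = 14.25 dB.
B: GR = 14 − 14/10 = 12.6 dB.
A reduces 1.65 dB more.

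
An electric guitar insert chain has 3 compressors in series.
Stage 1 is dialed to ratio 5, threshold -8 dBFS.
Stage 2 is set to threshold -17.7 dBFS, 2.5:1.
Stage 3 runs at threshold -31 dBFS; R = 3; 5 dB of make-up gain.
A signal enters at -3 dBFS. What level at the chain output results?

Stage 1: -3 dBFS is 5 dB over -8 dBFS; at 5:1 that becomes 1 dB over, giving -7 dBFS.
Stage 2: 10.7 dB above -17.7 dBFS, reduced 2.5:1 to 4.28 dB above → -13.42 dBFS.
Stage 3: 17.58 dB above -31 dBFS, reduced 3:1 to 5.86 dB above → -25.14 dBFS; +5 dB make-up → -20.14 dBFS.

-20.14 dBFS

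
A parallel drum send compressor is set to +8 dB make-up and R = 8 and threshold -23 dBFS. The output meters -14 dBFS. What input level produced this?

Stripping the +8 dB make-up gives -22 dBFS at the gain stage.
Post-compression overshoot = -22 − (-23) = 1 dB.
Undo the ratio: input overshoot = 1 × 8 = 8 dB, giving input = -15 dBFS.

-15 dBFS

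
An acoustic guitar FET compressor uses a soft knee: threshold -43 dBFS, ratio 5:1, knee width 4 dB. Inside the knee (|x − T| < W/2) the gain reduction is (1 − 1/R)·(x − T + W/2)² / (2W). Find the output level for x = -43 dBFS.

-43.4 dBFS

x − T + W/2 = -43 − (-43) + 2 = 2.
GR = (1 − 1/5) × 2² / 8 = 0.8 × 4 / 8 = 0.4 dB.
Output = -43 − 0.4 = -43.4 dBFS.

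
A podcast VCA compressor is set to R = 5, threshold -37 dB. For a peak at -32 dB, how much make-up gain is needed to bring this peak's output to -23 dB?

13 dB

Without make-up, output = threshold + overshoot/5 = -37 + 1 = -36 dB.
Gap to target: 13 dB.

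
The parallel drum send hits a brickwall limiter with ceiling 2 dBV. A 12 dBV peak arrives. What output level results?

A brickwall limiter is an ∞:1 compressor: any input above the ceiling is clamped to 2 dBV.

2 dBV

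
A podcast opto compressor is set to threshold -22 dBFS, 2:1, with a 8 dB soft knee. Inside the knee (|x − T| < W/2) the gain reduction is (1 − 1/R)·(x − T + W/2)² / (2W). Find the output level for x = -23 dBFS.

-23.28125 dBFS

x − T + W/2 = -23 − (-22) + 4 = 3.
GR = (1 − 1/2) × 3² / 16 = 0.5 × 9 / 16 = 0.28125 dB.
Output = -23 − 0.28125 = -23.28125 dBFS.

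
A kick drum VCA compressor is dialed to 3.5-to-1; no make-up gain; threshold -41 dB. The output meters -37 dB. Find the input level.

Post-compression overshoot = -37 − (-41) = 4 dB.
Input overshoot = R × output overshoot = 14 dB → input = -41 + 14 = -27 dB.

-27 dB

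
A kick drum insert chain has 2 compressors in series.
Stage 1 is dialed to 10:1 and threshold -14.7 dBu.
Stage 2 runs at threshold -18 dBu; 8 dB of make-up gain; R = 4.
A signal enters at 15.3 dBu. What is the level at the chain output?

Stage 1: 30 dB above -14.7 dBu, reduced 10:1 to 3 dB above → -11.7 dBu.
Stage 2: -11.7 dBu is 6.3 dB over -18 dBu; at 4:1 that becomes 1.575 dB over, giving -16.425 dBu; +8 dB make-up → -8.425 dBu.

-8.425 dBu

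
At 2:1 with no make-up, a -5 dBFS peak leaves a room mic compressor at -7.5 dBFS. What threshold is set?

-10 dBFS

Input is 5 dB above T (since output overshoot × R = input overshoot: (-7.5 − T)·2 = -5 − T gives T = -10 dBFS).
Check: -10 + (-5 − (-10))/2 = -10 + 2.5 = -7.5 dBFS. ✓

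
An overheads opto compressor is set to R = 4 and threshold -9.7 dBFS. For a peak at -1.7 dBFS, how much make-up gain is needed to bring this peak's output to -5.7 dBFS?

2 dB

The peak compresses to -9.7 + 8/4 = -7.7 dBFS.
To reach -5.7 dBFS requires -5.7 − (-7.7) = 2 dB of make-up.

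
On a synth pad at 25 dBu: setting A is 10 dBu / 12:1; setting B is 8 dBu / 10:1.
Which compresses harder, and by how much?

B, by 1.55 dB

A: 15 dB over, compressed to 1.25 dB over, so 13.75 dB of GR.
B: 17 dB over, compressed to 1.7 dB over, so 15.3 dB of GR.
Difference: 1.55 dB in favour of B.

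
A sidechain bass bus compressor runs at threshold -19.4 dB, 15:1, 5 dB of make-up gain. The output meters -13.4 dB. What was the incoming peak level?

Remove make-up: -13.4 − 5 = -18.4 dB.
Post-compression overshoot = -18.4 − (-19.4) = 1 dB.
Before 15:1 compression the overshoot was 1 × 15 = 15 dB, so input = -19.4 + 15 = -4.4 dB.

-4.4 dB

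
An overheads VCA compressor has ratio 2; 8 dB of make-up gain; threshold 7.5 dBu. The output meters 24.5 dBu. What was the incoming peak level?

Remove make-up: 24.5 − 8 = 16.5 dBu.
Post-compression overshoot = 16.5 − 7.5 = 9 dB.
Before 2:1 compression the overshoot was 9 × 2 = 18 dB, so input = 7.5 + 18 = 25.5 dBu.

25.5 dBu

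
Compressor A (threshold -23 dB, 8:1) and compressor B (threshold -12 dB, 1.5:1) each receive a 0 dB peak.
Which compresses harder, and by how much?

A: 23 dB over, compressed to 2.875 dB over, so 20.125 dB of GR.
B: 12 dB over, compressed to 8 dB over, so 4 dB of GR.
Difference: 16.125 dB in favour of A.

A, by 16.125 dB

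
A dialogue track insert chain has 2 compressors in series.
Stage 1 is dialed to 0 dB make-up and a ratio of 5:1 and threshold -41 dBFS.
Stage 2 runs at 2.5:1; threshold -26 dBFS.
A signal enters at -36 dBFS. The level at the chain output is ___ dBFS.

Stage 1: 5 dB above -41 dBFS, reduced 5:1 to 1 dB above → -40 dBFS.
Stage 2: -40 dBFS ≤ -26 dBFS, so stage 2 doesn't engage; output -40 dBFS.

-40 dBFS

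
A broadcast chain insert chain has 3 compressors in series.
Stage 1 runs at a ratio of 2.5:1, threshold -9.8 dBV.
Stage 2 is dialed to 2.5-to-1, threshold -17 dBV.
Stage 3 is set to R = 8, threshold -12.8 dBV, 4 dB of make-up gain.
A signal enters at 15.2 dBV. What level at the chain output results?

-8.465 dBV

Stage 1: 15.2 dBV is 25 dB over -9.8 dBV; at 2.5:1 that becomes 10 dB over, giving 0.2 dBV.
Stage 2: overshoot 17.2 dB → 17.2/2.5 = 6.88 dB → -10.12 dBV.
Stage 3: 2.68 dB above -12.8 dBV, reduced 8:1 to 0.335 dB above → -12.465 dBV; +4 dB make-up → -8.465 dBV.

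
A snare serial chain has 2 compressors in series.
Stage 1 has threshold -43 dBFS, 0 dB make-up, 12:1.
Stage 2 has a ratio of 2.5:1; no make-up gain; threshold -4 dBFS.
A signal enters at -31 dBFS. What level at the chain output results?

Stage 1: -31 dBFS is 12 dB over -43 dBFS; at 12:1 that becomes 1 dB over, giving -42 dBFS.
Stage 2: -42 dBFS ≤ -4 dBFS, so stage 2 doesn't engage; output -42 dBFS.

-42 dBFS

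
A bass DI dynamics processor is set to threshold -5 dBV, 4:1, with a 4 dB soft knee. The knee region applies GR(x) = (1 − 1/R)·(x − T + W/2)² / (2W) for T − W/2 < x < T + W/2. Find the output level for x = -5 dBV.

-5.375 dBV

x − T + W/2 = -5 − (-5) + 2 = 2.
GR = (1 − 1/4) × 2² / 8 = 0.75 × 4 / 8 = 0.375 dB.
Output = -5 − 0.375 = -5.375 dBV.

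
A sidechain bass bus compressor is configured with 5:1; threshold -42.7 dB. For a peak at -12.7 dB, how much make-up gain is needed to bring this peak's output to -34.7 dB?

2 dB

Overshoot 30 dB → 30/5 = 6 dB after compression, so the compressed level is -42.7 + 6 = -36.7 dB.
Make-up = target − compressed = -34.7 − (-36.7) = 2 dB.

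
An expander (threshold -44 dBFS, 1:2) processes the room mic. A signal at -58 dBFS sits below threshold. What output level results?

Undershoot = (-44) − (-58) = 14 dB.
At 1:2, that expands to 28 dB under threshold.
Output = -44 − 28 = -72 dBFS.

-72 dBFS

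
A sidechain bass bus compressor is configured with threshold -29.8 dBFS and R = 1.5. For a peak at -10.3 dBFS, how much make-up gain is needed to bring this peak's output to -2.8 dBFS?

The peak compresses to -29.8 + 19.5/1.5 = -16.8 dBFS.
To reach -2.8 dBFS requires -2.8 − (-16.8) = 14 dB of make-up.

14 dB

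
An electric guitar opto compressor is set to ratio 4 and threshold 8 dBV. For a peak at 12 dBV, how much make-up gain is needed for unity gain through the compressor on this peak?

3 dB

The peak compresses to 8 + 4/4 = 9 dBV.
To reach 12 dBV requires 12 − 9 = 3 dB of make-up.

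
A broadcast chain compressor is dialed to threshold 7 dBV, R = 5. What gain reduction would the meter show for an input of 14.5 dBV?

Overshoot = 14.5 − 7 = 7.5 dB.
After 5:1 compression the overshoot becomes 7.5/5 = 1.5 dB.
GR = overshoot in − overshoot out = 7.5 − 1.5 = 6 dB.

6 dB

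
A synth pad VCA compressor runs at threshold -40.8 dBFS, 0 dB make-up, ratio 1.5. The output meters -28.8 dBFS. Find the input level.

-22.8 dBFS

That's 12 dB above the -40.8 dBFS threshold.
Undo the ratio: input overshoot = 12 × 1.5 = 18 dB, giving input = -22.8 dBFS.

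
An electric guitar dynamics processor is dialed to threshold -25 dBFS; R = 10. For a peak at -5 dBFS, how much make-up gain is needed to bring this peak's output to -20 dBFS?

Without make-up, output = threshold + overshoot/10 = -25 + 2 = -23 dBFS.
Gap to target: 3 dB.

3 dB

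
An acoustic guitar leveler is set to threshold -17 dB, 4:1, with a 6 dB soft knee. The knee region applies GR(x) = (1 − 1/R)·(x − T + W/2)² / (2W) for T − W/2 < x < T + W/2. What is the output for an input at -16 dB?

x − T + W/2 = -16 − (-17) + 3 = 4.
GR = (1 − 1/4) × 4² / 12 = 0.75 × 16 / 12 = 1 dB.
Output = -16 − 1 = -17 dB.

-17 dB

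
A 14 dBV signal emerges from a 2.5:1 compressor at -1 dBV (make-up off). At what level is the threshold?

-11 dBV

Input is 25 dB above T (since output overshoot × R = input overshoot: (-1 − T)·2.5 = 14 − T gives T = -11 dBV).
Check: -11 + (14 − (-11))/2.5 = -11 + 10 = -1 dBV. ✓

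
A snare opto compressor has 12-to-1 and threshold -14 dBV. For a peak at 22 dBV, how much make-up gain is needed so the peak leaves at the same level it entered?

33 dB

The peak compresses to -14 + 36/12 = -11 dBV.
To reach 22 dBV requires 22 − (-11) = 33 dB of make-up.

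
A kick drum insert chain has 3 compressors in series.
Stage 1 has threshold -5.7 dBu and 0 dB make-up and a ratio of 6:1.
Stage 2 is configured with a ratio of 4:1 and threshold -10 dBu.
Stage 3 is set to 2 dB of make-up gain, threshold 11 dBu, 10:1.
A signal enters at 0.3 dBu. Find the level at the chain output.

-6.675 dBu

Stage 1: 6 dB above -5.7 dBu, reduced 6:1 to 1 dB above → -4.7 dBu.
Stage 2: 5.3 dB above -10 dBu, reduced 4:1 to 1.325 dB above → -8.675 dBu.
Stage 3: below threshold (-8.675 ≤ 11); passes unchanged; make-up brings it to -6.675 dBu.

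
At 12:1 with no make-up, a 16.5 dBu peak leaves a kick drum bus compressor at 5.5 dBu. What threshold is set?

Input is 12 dB above T (since output overshoot × R = input overshoot: (5.5 − T)·12 = 16.5 − T gives T = 4.5 dBu).
Check: 4.5 + (16.5 − 4.5)/12 = 4.5 + 1 = 5.5 dBu. ✓

4.5 dBu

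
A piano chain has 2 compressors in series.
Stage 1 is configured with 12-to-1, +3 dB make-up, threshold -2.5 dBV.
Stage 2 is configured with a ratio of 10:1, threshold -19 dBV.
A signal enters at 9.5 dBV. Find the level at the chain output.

Stage 1: 9.5 dBV is 12 dB over -2.5 dBV; at 12:1 that becomes 1 dB over, giving -1.5 dBV; +3 dB make-up → 1.5 dBV.
Stage 2: 20.5 dB above -19 dBV, reduced 10:1 to 2.05 dB above → -16.95 dBV.

-16.95 dBV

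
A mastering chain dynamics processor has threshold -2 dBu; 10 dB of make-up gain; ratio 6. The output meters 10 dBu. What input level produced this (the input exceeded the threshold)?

10 dBu

Stripping the +10 dB make-up gives 0 dBu at the gain stage.
The compressed level sits 0 − (-2) = 2 dB over threshold.
Undo the ratio: input overshoot = 2 × 6 = 12 dB, giving input = 10 dBu.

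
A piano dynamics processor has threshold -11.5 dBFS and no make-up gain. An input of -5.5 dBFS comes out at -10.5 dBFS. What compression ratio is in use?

6:1

Input overshoot = -5.5 − (-11.5) = 6 dB; output overshoot = -10.5 − (-11.5) = 1 dB.
Ratio = 6 / 1 = 6.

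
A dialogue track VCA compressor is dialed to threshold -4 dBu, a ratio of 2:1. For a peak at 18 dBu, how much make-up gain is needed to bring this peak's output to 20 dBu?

13 dB

Without make-up, output = threshold + overshoot/2 = -4 + 11 = 7 dBu.
Gap to target: 13 dB.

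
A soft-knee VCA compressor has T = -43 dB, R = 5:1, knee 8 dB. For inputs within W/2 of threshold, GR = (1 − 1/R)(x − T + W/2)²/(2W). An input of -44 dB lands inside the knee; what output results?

-44.45 dB

x − T + W/2 = -44 − (-43) + 4 = 3.
GR = (1 − 1/5) × 3² / 16 = 0.8 × 9 / 16 = 0.45 dB.
Output = -44 − 0.45 = -44.45 dB.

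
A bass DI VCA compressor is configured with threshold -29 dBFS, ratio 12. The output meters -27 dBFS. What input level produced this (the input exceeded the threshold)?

-5 dBFS

Post-compression overshoot = -27 − (-29) = 2 dB.
Input overshoot = R × output overshoot = 24 dB → input = -29 + 24 = -5 dBFS.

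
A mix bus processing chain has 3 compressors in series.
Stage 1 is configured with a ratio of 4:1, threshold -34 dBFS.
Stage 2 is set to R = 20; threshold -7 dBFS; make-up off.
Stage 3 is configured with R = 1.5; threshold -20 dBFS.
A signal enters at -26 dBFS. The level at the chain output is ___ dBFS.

Stage 1: overshoot 8 dB → 8/4 = 2 dB → -32 dBFS.
Stage 2: -32 dBFS ≤ -7 dBFS, so stage 2 doesn't engage; output -32 dBFS.
Stage 3: below threshold (-32 ≤ -20); passes unchanged; output -32 dBFS.

-32 dBFS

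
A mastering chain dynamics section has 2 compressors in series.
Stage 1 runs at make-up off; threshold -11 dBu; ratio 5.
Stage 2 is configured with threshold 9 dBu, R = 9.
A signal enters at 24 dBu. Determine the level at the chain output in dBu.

Stage 1: 24 dBu is 35 dB over -11 dBu; at 5:1 that becomes 7 dB over, giving -4 dBu.
Stage 2: -4 dBu is at or below the 9 dBu threshold — no compression; output -4 dBu.

-4 dBu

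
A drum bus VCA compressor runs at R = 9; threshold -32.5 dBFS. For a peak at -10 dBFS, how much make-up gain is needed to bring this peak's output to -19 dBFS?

11 dB

The peak compresses to -32.5 + 22.5/9 = -30 dBFS.
To reach -19 dBFS requires -19 − (-30) = 11 dB of make-up.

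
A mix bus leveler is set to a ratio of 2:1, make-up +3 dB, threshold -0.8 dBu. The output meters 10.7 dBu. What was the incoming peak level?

Remove make-up: 10.7 − 3 = 7.7 dBu.
Post-compression overshoot = 7.7 − (-0.8) = 8.5 dB.
Before 2:1 compression the overshoot was 8.5 × 2 = 17 dB, so input = -0.8 + 17 = 16.2 dBu.

16.2 dBu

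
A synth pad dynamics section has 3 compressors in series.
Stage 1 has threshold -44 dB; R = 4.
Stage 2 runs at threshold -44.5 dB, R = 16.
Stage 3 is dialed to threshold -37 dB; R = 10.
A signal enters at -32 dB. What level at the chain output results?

Stage 1: overshoot 12 dB → 12/4 = 3 dB → -41 dB.
Stage 2: overshoot 3.5 dB → 3.5/16 = 0.21875 dB → -44.28125 dB.
Stage 3: below threshold (-44.28125 ≤ -37); passes unchanged; output -44.28125 dB.

-44.28125 dB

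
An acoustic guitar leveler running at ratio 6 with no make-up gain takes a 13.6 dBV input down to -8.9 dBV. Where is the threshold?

-13.4 dBV

Input is 27 dB above T (since output overshoot × R = input overshoot: (-8.9 − T)·6 = 13.6 − T gives T = -13.4 dBV).
Check: -13.4 + (13.6 − (-13.4))/6 = -13.4 + 4.5 = -8.9 dBV. ✓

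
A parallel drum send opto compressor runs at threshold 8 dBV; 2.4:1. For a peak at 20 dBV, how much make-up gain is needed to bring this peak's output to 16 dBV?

The peak compresses to 8 + 12/2.4 = 13 dBV.
To reach 16 dBV requires 16 − 13 = 3 dB of make-up.

3 dB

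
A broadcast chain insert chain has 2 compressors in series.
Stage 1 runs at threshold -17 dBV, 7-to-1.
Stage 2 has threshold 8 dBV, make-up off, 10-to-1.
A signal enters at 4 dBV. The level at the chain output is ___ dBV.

-14 dBV

Stage 1: 21 dB above -17 dBV, reduced 7:1 to 3 dB above → -14 dBV.
Stage 2: -14 dBV is at or below the 8 dBV threshold — no compression; output -14 dBV.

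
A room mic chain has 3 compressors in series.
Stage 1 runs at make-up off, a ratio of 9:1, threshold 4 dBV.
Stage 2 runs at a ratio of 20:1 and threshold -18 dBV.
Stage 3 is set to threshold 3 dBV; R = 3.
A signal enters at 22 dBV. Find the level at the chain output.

Stage 1: 22 dBV is 18 dB over 4 dBV; at 9:1 that becomes 2 dB over, giving 6 dBV.
Stage 2: overshoot 24 dB → 24/20 = 1.2 dB → -16.8 dBV.
Stage 3: below threshold (-16.8 ≤ 3); passes unchanged; output -16.8 dBV.

-16.8 dBV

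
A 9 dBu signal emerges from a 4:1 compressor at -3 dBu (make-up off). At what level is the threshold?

-7 dBu

Gain reduction = 9 − (-3) = 12 dB; output overshoot = GR / (R − 1) = 12 / 3 = 4 dB.
Threshold = output − output overshoot = -3 − 4 = -7 dBu.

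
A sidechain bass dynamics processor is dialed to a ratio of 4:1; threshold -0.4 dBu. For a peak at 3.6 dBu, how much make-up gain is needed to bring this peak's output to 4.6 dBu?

4 dB

The peak compresses to -0.4 + 4/4 = 0.6 dBu.
To reach 4.6 dBu requires 4.6 − 0.6 = 4 dB of make-up.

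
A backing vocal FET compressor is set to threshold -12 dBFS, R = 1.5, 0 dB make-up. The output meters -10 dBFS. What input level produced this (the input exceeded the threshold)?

The compressed level sits -10 − (-12) = 2 dB over threshold.
Undo the ratio: input overshoot = 2 × 1.5 = 3 dB, giving input = -9 dBFS.

-9 dBFS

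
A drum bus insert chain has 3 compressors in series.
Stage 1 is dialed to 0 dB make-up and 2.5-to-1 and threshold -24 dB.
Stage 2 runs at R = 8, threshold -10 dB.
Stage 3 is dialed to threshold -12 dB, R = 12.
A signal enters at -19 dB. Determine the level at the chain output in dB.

Stage 1: overshoot 5 dB → 5/2.5 = 2 dB → -22 dB.
Stage 2: -22 dB ≤ -10 dB, so stage 2 doesn't engage; output -22 dB.
Stage 3: below threshold (-22 ≤ -12); passes unchanged; output -22 dB.

-22 dB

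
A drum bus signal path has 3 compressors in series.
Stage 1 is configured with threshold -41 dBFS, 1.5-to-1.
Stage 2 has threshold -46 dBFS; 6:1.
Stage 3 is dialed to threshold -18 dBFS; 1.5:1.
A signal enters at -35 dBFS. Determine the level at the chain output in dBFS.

-44.5 dBFS

Stage 1: -35 dBFS is 6 dB over -41 dBFS; at 1.5:1 that becomes 4 dB over, giving -37 dBFS.
Stage 2: 9 dB above -46 dBFS, reduced 6:1 to 1.5 dB above → -44.5 dBFS.
Stage 3: below threshold (-44.5 ≤ -18); passes unchanged; output -44.5 dBFS.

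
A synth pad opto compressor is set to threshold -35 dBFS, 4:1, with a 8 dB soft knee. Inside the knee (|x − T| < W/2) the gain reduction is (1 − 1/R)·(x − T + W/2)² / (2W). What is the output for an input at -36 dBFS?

-36.421875 dBFS

x − T + W/2 = -36 − (-35) + 4 = 3.
GR = (1 − 1/4) × 3² / 16 = 0.75 × 9 / 16 = 0.421875 dB.
Output = -36 − 0.421875 = -36.421875 dBFS.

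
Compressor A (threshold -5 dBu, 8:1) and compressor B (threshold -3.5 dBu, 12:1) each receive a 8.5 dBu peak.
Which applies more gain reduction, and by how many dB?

A: overshoot 13.5 dB → output overshoot 1.6875 dB → GR 11.8125 dB.
B: overshoot 12 dB → output overshoot 1 dB → GR 11 dB.
A applies 0.8125 dB more gain reduction.

A, by 0.8125 dB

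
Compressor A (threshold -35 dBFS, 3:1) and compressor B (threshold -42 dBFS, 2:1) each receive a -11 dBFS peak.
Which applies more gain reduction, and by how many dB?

A: overshoot 24 dB → output overshoot 8 dB → GR 16 dB.
B: overshoot 31 dB → output overshoot 15.5 dB → GR 15.5 dB.
A reduces 0.5 dB more.

A, by 0.5 dB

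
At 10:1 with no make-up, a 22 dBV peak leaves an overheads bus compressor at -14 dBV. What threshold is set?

Let T be the threshold. Output overshoot = (input overshoot)/R, so -14 − T = (22 − T)/10.
10·(-14 − T) = 22 − T → 9·T = -140 − 22 = -162.
T = -162/9 = -18 dBV.

-18 dBV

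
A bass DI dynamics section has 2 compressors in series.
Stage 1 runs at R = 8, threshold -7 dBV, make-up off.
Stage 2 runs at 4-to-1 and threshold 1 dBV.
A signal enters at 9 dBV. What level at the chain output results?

Stage 1: 16 dB above -7 dBV, reduced 8:1 to 2 dB above → -5 dBV.
Stage 2: below threshold (-5 ≤ 1); passes unchanged; output -5 dBV.

-5 dBV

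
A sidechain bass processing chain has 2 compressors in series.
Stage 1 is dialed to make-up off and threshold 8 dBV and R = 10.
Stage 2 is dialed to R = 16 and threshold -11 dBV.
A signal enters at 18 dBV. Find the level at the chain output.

Stage 1: 10 dB above 8 dBV, reduced 10:1 to 1 dB above → 9 dBV.
Stage 2: 9 dBV is 20 dB over -11 dBV; at 16:1 that becomes 1.25 dB over, giving -9.75 dBV.

-9.75 dBV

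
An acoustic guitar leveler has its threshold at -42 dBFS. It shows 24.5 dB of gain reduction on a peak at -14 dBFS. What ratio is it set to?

Input overshoot = -14 − (-42) = 28 dB.
Output overshoot = 28 − 24.5 = 3.5 dB.
Ratio = input overshoot / output overshoot = 28 / 3.5 = 8.

8:1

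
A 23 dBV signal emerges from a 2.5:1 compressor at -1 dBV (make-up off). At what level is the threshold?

-17 dBV

Gain reduction = 23 − (-1) = 24 dB; output overshoot = GR / (R − 1) = 24 / 1.5 = 16 dB.
Threshold = output − output overshoot = -1 − 16 = -17 dBV.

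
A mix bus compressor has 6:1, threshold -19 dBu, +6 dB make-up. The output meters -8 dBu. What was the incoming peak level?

11 dBu

Stripping the +6 dB make-up gives -14 dBu at the gain stage.
That's 5 dB above the -19 dBu threshold.
Before 6:1 compression the overshoot was 5 × 6 = 30 dB, so input = -19 + 30 = 11 dBu.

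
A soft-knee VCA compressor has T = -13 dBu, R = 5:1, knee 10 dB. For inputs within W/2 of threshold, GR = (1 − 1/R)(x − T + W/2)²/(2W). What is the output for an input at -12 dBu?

-13.44 dBu

x − T + W/2 = -12 − (-13) + 5 = 6.
GR = (1 − 1/5) × 6² / 20 = 0.8 × 36 / 20 = 1.44 dB.
Output = -12 − 1.44 = -13.44 dBu.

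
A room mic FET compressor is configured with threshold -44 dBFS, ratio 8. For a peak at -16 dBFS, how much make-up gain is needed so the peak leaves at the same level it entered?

24.5 dB

Overshoot 28 dB → 28/8 = 3.5 dB after compression, so the compressed level is -44 + 3.5 = -40.5 dBFS.
Make-up = target − compressed = -16 − (-40.5) = 24.5 dB.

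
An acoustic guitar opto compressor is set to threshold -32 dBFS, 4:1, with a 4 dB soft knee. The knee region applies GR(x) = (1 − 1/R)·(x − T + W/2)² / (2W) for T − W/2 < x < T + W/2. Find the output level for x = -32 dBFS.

x − T + W/2 = -32 − (-32) + 2 = 2.
GR = (1 − 1/4) × 2² / 8 = 0.75 × 4 / 8 = 0.375 dB.
Output = -32 − 0.375 = -32.375 dBFS.

-32.375 dBFS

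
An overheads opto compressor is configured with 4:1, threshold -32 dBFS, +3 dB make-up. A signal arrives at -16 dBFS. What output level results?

Overshoot: -16 − (-32) = 16 dB.
At 4:1 the overshoot is divided by 4, leaving 4 dB above threshold.
So the level is -32 + 4 = -28 dBFS; make-up adds 3 dB, giving -25 dBFS.

-25 dBFS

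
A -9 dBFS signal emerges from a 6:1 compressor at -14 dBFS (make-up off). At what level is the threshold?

-15 dBFS

Gain reduction = -9 − (-14) = 5 dB; output overshoot = GR / (R − 1) = 5 / 5 = 1 dB.
Threshold = output − output overshoot = -14 − 1 = -15 dBFS.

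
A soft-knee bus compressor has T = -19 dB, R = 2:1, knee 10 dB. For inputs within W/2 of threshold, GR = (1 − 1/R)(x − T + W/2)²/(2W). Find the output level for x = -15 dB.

-17.025 dB

x − T + W/2 = -15 − (-19) + 5 = 9.
GR = (1 − 1/2) × 9² / 20 = 0.5 × 81 / 20 = 2.025 dB.
Output = -15 − 2.025 = -17.025 dB.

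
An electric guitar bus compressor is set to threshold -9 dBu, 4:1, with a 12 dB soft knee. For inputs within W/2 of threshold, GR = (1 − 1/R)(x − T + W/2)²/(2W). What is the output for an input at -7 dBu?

x − T + W/2 = -7 − (-9) + 6 = 8.
GR = (1 − 1/4) × 8² / 24 = 0.75 × 64 / 24 = 2 dB.
Output = -7 − 2 = -9 dBu.

-9 dBu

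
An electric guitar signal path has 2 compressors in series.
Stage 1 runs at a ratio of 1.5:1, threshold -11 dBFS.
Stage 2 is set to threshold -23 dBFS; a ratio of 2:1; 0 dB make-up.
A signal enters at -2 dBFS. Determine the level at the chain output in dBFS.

Stage 1: 9 dB above -11 dBFS, reduced 1.5:1 to 6 dB above → -5 dBFS.
Stage 2: -5 dBFS is 18 dB over -23 dBFS; at 2:1 that becomes 9 dB over, giving -14 dBFS.

-14 dBFS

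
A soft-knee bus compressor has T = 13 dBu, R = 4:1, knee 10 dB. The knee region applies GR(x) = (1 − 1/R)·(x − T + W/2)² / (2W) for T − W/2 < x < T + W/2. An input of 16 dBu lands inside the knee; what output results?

13.6 dBu

x − T + W/2 = 16 − 13 + 5 = 8.
GR = (1 − 1/4) × 8² / 20 = 0.75 × 64 / 20 = 2.4 dB.
Output = 16 − 2.4 = 13.6 dBu.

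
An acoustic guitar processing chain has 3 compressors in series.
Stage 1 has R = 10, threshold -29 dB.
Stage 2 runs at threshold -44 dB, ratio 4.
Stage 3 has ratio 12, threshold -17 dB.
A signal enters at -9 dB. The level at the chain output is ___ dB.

Stage 1: overshoot 20 dB → 20/10 = 2 dB → -27 dB.
Stage 2: -27 dB is 17 dB over -44 dB; at 4:1 that becomes 4.25 dB over, giving -39.75 dB.
Stage 3: below threshold (-39.75 ≤ -17); passes unchanged; output -39.75 dB.

-39.75 dB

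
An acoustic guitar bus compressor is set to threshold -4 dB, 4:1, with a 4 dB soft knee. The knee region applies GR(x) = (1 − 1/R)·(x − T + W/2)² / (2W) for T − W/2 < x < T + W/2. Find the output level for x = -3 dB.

x − T + W/2 = -3 − (-4) + 2 = 3.
GR = (1 − 1/4) × 3² / 8 = 0.75 × 9 / 8 = 0.84375 dB.
Output = -3 − 0.84375 = -3.84375 dB.

-3.84375 dB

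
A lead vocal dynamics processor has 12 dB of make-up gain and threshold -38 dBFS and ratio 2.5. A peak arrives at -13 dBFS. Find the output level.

Overshoot: -13 − (-38) = 25 dB.
2.5:1 compression reduces that to 25/2.5 = 10 dB over.
That puts the output at -28 dBFS; make-up adds 12 dB, giving -16 dBFS.

-16 dBFS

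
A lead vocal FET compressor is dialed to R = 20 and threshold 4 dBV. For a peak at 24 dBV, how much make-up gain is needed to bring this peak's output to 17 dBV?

Overshoot 20 dB → 20/20 = 1 dB after compression, so the compressed level is 4 + 1 = 5 dBV.
Make-up = target − compressed = 17 − 5 = 12 dB.

12 dB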